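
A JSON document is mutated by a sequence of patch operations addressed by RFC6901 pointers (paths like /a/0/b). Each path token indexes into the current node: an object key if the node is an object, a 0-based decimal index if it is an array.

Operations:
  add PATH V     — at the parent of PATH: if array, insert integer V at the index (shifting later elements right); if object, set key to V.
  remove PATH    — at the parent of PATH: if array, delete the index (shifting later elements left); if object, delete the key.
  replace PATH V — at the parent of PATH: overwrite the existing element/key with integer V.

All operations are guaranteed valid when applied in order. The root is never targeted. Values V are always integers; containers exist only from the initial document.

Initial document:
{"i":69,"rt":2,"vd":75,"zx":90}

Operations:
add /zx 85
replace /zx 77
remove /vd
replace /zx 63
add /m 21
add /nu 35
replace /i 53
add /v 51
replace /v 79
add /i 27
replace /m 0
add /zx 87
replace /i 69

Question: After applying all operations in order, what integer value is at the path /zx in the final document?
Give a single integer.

Answer: 87

Derivation:
After op 1 (add /zx 85): {"i":69,"rt":2,"vd":75,"zx":85}
After op 2 (replace /zx 77): {"i":69,"rt":2,"vd":75,"zx":77}
After op 3 (remove /vd): {"i":69,"rt":2,"zx":77}
After op 4 (replace /zx 63): {"i":69,"rt":2,"zx":63}
After op 5 (add /m 21): {"i":69,"m":21,"rt":2,"zx":63}
After op 6 (add /nu 35): {"i":69,"m":21,"nu":35,"rt":2,"zx":63}
After op 7 (replace /i 53): {"i":53,"m":21,"nu":35,"rt":2,"zx":63}
After op 8 (add /v 51): {"i":53,"m":21,"nu":35,"rt":2,"v":51,"zx":63}
After op 9 (replace /v 79): {"i":53,"m":21,"nu":35,"rt":2,"v":79,"zx":63}
After op 10 (add /i 27): {"i":27,"m":21,"nu":35,"rt":2,"v":79,"zx":63}
After op 11 (replace /m 0): {"i":27,"m":0,"nu":35,"rt":2,"v":79,"zx":63}
After op 12 (add /zx 87): {"i":27,"m":0,"nu":35,"rt":2,"v":79,"zx":87}
After op 13 (replace /i 69): {"i":69,"m":0,"nu":35,"rt":2,"v":79,"zx":87}
Value at /zx: 87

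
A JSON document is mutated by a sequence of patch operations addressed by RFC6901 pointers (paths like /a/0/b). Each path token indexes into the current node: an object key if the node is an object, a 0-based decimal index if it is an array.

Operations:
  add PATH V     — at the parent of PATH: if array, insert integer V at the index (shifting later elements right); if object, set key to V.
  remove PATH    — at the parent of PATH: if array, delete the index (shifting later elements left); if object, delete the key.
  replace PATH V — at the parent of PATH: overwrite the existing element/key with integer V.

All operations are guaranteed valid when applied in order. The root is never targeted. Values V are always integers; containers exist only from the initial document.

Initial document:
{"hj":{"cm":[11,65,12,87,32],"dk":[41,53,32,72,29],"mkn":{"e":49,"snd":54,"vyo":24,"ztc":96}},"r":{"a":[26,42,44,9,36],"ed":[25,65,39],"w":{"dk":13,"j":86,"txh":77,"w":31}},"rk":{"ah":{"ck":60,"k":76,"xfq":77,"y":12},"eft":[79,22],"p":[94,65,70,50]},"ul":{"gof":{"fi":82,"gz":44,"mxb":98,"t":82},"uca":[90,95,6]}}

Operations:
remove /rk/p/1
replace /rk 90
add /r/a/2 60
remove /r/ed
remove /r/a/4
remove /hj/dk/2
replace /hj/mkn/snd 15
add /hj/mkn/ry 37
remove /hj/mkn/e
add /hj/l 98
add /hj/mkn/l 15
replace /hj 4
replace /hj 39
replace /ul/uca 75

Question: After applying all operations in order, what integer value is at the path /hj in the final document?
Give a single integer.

After op 1 (remove /rk/p/1): {"hj":{"cm":[11,65,12,87,32],"dk":[41,53,32,72,29],"mkn":{"e":49,"snd":54,"vyo":24,"ztc":96}},"r":{"a":[26,42,44,9,36],"ed":[25,65,39],"w":{"dk":13,"j":86,"txh":77,"w":31}},"rk":{"ah":{"ck":60,"k":76,"xfq":77,"y":12},"eft":[79,22],"p":[94,70,50]},"ul":{"gof":{"fi":82,"gz":44,"mxb":98,"t":82},"uca":[90,95,6]}}
After op 2 (replace /rk 90): {"hj":{"cm":[11,65,12,87,32],"dk":[41,53,32,72,29],"mkn":{"e":49,"snd":54,"vyo":24,"ztc":96}},"r":{"a":[26,42,44,9,36],"ed":[25,65,39],"w":{"dk":13,"j":86,"txh":77,"w":31}},"rk":90,"ul":{"gof":{"fi":82,"gz":44,"mxb":98,"t":82},"uca":[90,95,6]}}
After op 3 (add /r/a/2 60): {"hj":{"cm":[11,65,12,87,32],"dk":[41,53,32,72,29],"mkn":{"e":49,"snd":54,"vyo":24,"ztc":96}},"r":{"a":[26,42,60,44,9,36],"ed":[25,65,39],"w":{"dk":13,"j":86,"txh":77,"w":31}},"rk":90,"ul":{"gof":{"fi":82,"gz":44,"mxb":98,"t":82},"uca":[90,95,6]}}
After op 4 (remove /r/ed): {"hj":{"cm":[11,65,12,87,32],"dk":[41,53,32,72,29],"mkn":{"e":49,"snd":54,"vyo":24,"ztc":96}},"r":{"a":[26,42,60,44,9,36],"w":{"dk":13,"j":86,"txh":77,"w":31}},"rk":90,"ul":{"gof":{"fi":82,"gz":44,"mxb":98,"t":82},"uca":[90,95,6]}}
After op 5 (remove /r/a/4): {"hj":{"cm":[11,65,12,87,32],"dk":[41,53,32,72,29],"mkn":{"e":49,"snd":54,"vyo":24,"ztc":96}},"r":{"a":[26,42,60,44,36],"w":{"dk":13,"j":86,"txh":77,"w":31}},"rk":90,"ul":{"gof":{"fi":82,"gz":44,"mxb":98,"t":82},"uca":[90,95,6]}}
After op 6 (remove /hj/dk/2): {"hj":{"cm":[11,65,12,87,32],"dk":[41,53,72,29],"mkn":{"e":49,"snd":54,"vyo":24,"ztc":96}},"r":{"a":[26,42,60,44,36],"w":{"dk":13,"j":86,"txh":77,"w":31}},"rk":90,"ul":{"gof":{"fi":82,"gz":44,"mxb":98,"t":82},"uca":[90,95,6]}}
After op 7 (replace /hj/mkn/snd 15): {"hj":{"cm":[11,65,12,87,32],"dk":[41,53,72,29],"mkn":{"e":49,"snd":15,"vyo":24,"ztc":96}},"r":{"a":[26,42,60,44,36],"w":{"dk":13,"j":86,"txh":77,"w":31}},"rk":90,"ul":{"gof":{"fi":82,"gz":44,"mxb":98,"t":82},"uca":[90,95,6]}}
After op 8 (add /hj/mkn/ry 37): {"hj":{"cm":[11,65,12,87,32],"dk":[41,53,72,29],"mkn":{"e":49,"ry":37,"snd":15,"vyo":24,"ztc":96}},"r":{"a":[26,42,60,44,36],"w":{"dk":13,"j":86,"txh":77,"w":31}},"rk":90,"ul":{"gof":{"fi":82,"gz":44,"mxb":98,"t":82},"uca":[90,95,6]}}
After op 9 (remove /hj/mkn/e): {"hj":{"cm":[11,65,12,87,32],"dk":[41,53,72,29],"mkn":{"ry":37,"snd":15,"vyo":24,"ztc":96}},"r":{"a":[26,42,60,44,36],"w":{"dk":13,"j":86,"txh":77,"w":31}},"rk":90,"ul":{"gof":{"fi":82,"gz":44,"mxb":98,"t":82},"uca":[90,95,6]}}
After op 10 (add /hj/l 98): {"hj":{"cm":[11,65,12,87,32],"dk":[41,53,72,29],"l":98,"mkn":{"ry":37,"snd":15,"vyo":24,"ztc":96}},"r":{"a":[26,42,60,44,36],"w":{"dk":13,"j":86,"txh":77,"w":31}},"rk":90,"ul":{"gof":{"fi":82,"gz":44,"mxb":98,"t":82},"uca":[90,95,6]}}
After op 11 (add /hj/mkn/l 15): {"hj":{"cm":[11,65,12,87,32],"dk":[41,53,72,29],"l":98,"mkn":{"l":15,"ry":37,"snd":15,"vyo":24,"ztc":96}},"r":{"a":[26,42,60,44,36],"w":{"dk":13,"j":86,"txh":77,"w":31}},"rk":90,"ul":{"gof":{"fi":82,"gz":44,"mxb":98,"t":82},"uca":[90,95,6]}}
After op 12 (replace /hj 4): {"hj":4,"r":{"a":[26,42,60,44,36],"w":{"dk":13,"j":86,"txh":77,"w":31}},"rk":90,"ul":{"gof":{"fi":82,"gz":44,"mxb":98,"t":82},"uca":[90,95,6]}}
After op 13 (replace /hj 39): {"hj":39,"r":{"a":[26,42,60,44,36],"w":{"dk":13,"j":86,"txh":77,"w":31}},"rk":90,"ul":{"gof":{"fi":82,"gz":44,"mxb":98,"t":82},"uca":[90,95,6]}}
After op 14 (replace /ul/uca 75): {"hj":39,"r":{"a":[26,42,60,44,36],"w":{"dk":13,"j":86,"txh":77,"w":31}},"rk":90,"ul":{"gof":{"fi":82,"gz":44,"mxb":98,"t":82},"uca":75}}
Value at /hj: 39

Answer: 39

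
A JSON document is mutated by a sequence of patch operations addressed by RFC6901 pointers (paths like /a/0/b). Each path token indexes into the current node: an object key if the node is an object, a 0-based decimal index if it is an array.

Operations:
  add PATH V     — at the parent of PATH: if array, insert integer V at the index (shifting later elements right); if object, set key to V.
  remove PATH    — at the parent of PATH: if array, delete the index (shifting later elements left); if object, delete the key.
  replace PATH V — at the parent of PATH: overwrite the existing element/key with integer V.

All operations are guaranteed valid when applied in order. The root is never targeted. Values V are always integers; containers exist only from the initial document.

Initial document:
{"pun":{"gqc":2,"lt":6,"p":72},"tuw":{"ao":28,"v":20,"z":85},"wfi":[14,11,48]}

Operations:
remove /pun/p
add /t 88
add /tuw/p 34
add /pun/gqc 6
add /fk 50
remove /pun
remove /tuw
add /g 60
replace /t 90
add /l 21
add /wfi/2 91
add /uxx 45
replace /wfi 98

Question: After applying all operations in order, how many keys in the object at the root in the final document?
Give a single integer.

After op 1 (remove /pun/p): {"pun":{"gqc":2,"lt":6},"tuw":{"ao":28,"v":20,"z":85},"wfi":[14,11,48]}
After op 2 (add /t 88): {"pun":{"gqc":2,"lt":6},"t":88,"tuw":{"ao":28,"v":20,"z":85},"wfi":[14,11,48]}
After op 3 (add /tuw/p 34): {"pun":{"gqc":2,"lt":6},"t":88,"tuw":{"ao":28,"p":34,"v":20,"z":85},"wfi":[14,11,48]}
After op 4 (add /pun/gqc 6): {"pun":{"gqc":6,"lt":6},"t":88,"tuw":{"ao":28,"p":34,"v":20,"z":85},"wfi":[14,11,48]}
After op 5 (add /fk 50): {"fk":50,"pun":{"gqc":6,"lt":6},"t":88,"tuw":{"ao":28,"p":34,"v":20,"z":85},"wfi":[14,11,48]}
After op 6 (remove /pun): {"fk":50,"t":88,"tuw":{"ao":28,"p":34,"v":20,"z":85},"wfi":[14,11,48]}
After op 7 (remove /tuw): {"fk":50,"t":88,"wfi":[14,11,48]}
After op 8 (add /g 60): {"fk":50,"g":60,"t":88,"wfi":[14,11,48]}
After op 9 (replace /t 90): {"fk":50,"g":60,"t":90,"wfi":[14,11,48]}
After op 10 (add /l 21): {"fk":50,"g":60,"l":21,"t":90,"wfi":[14,11,48]}
After op 11 (add /wfi/2 91): {"fk":50,"g":60,"l":21,"t":90,"wfi":[14,11,91,48]}
After op 12 (add /uxx 45): {"fk":50,"g":60,"l":21,"t":90,"uxx":45,"wfi":[14,11,91,48]}
After op 13 (replace /wfi 98): {"fk":50,"g":60,"l":21,"t":90,"uxx":45,"wfi":98}
Size at the root: 6

Answer: 6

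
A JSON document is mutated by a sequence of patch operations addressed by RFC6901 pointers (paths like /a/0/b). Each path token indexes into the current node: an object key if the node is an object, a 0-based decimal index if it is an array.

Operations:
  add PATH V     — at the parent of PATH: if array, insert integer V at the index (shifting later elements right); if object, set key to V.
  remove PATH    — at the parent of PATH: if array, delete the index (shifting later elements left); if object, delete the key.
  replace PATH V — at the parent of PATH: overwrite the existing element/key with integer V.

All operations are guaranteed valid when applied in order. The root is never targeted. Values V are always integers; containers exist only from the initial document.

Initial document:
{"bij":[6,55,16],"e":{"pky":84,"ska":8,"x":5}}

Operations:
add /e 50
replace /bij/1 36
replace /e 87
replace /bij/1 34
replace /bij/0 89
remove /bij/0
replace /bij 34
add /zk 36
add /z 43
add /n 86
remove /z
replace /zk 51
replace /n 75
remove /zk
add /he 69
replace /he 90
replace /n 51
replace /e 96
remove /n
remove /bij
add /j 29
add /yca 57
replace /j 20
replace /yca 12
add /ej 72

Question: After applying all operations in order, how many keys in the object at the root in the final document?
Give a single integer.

Answer: 5

Derivation:
After op 1 (add /e 50): {"bij":[6,55,16],"e":50}
After op 2 (replace /bij/1 36): {"bij":[6,36,16],"e":50}
After op 3 (replace /e 87): {"bij":[6,36,16],"e":87}
After op 4 (replace /bij/1 34): {"bij":[6,34,16],"e":87}
After op 5 (replace /bij/0 89): {"bij":[89,34,16],"e":87}
After op 6 (remove /bij/0): {"bij":[34,16],"e":87}
After op 7 (replace /bij 34): {"bij":34,"e":87}
After op 8 (add /zk 36): {"bij":34,"e":87,"zk":36}
After op 9 (add /z 43): {"bij":34,"e":87,"z":43,"zk":36}
After op 10 (add /n 86): {"bij":34,"e":87,"n":86,"z":43,"zk":36}
After op 11 (remove /z): {"bij":34,"e":87,"n":86,"zk":36}
After op 12 (replace /zk 51): {"bij":34,"e":87,"n":86,"zk":51}
After op 13 (replace /n 75): {"bij":34,"e":87,"n":75,"zk":51}
After op 14 (remove /zk): {"bij":34,"e":87,"n":75}
After op 15 (add /he 69): {"bij":34,"e":87,"he":69,"n":75}
After op 16 (replace /he 90): {"bij":34,"e":87,"he":90,"n":75}
After op 17 (replace /n 51): {"bij":34,"e":87,"he":90,"n":51}
After op 18 (replace /e 96): {"bij":34,"e":96,"he":90,"n":51}
After op 19 (remove /n): {"bij":34,"e":96,"he":90}
After op 20 (remove /bij): {"e":96,"he":90}
After op 21 (add /j 29): {"e":96,"he":90,"j":29}
After op 22 (add /yca 57): {"e":96,"he":90,"j":29,"yca":57}
After op 23 (replace /j 20): {"e":96,"he":90,"j":20,"yca":57}
After op 24 (replace /yca 12): {"e":96,"he":90,"j":20,"yca":12}
After op 25 (add /ej 72): {"e":96,"ej":72,"he":90,"j":20,"yca":12}
Size at the root: 5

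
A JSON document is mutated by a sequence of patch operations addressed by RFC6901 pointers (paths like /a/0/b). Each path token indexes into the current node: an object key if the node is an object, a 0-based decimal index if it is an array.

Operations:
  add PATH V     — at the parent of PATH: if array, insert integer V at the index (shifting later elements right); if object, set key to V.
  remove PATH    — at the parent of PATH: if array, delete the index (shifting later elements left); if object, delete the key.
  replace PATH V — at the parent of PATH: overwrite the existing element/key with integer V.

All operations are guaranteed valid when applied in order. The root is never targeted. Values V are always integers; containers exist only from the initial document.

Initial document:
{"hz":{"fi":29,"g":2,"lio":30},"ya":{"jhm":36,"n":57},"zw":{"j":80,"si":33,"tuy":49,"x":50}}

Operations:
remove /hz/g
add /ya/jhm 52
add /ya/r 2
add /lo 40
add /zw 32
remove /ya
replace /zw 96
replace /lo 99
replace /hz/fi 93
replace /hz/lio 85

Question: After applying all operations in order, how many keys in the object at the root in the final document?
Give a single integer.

After op 1 (remove /hz/g): {"hz":{"fi":29,"lio":30},"ya":{"jhm":36,"n":57},"zw":{"j":80,"si":33,"tuy":49,"x":50}}
After op 2 (add /ya/jhm 52): {"hz":{"fi":29,"lio":30},"ya":{"jhm":52,"n":57},"zw":{"j":80,"si":33,"tuy":49,"x":50}}
After op 3 (add /ya/r 2): {"hz":{"fi":29,"lio":30},"ya":{"jhm":52,"n":57,"r":2},"zw":{"j":80,"si":33,"tuy":49,"x":50}}
After op 4 (add /lo 40): {"hz":{"fi":29,"lio":30},"lo":40,"ya":{"jhm":52,"n":57,"r":2},"zw":{"j":80,"si":33,"tuy":49,"x":50}}
After op 5 (add /zw 32): {"hz":{"fi":29,"lio":30},"lo":40,"ya":{"jhm":52,"n":57,"r":2},"zw":32}
After op 6 (remove /ya): {"hz":{"fi":29,"lio":30},"lo":40,"zw":32}
After op 7 (replace /zw 96): {"hz":{"fi":29,"lio":30},"lo":40,"zw":96}
After op 8 (replace /lo 99): {"hz":{"fi":29,"lio":30},"lo":99,"zw":96}
After op 9 (replace /hz/fi 93): {"hz":{"fi":93,"lio":30},"lo":99,"zw":96}
After op 10 (replace /hz/lio 85): {"hz":{"fi":93,"lio":85},"lo":99,"zw":96}
Size at the root: 3

Answer: 3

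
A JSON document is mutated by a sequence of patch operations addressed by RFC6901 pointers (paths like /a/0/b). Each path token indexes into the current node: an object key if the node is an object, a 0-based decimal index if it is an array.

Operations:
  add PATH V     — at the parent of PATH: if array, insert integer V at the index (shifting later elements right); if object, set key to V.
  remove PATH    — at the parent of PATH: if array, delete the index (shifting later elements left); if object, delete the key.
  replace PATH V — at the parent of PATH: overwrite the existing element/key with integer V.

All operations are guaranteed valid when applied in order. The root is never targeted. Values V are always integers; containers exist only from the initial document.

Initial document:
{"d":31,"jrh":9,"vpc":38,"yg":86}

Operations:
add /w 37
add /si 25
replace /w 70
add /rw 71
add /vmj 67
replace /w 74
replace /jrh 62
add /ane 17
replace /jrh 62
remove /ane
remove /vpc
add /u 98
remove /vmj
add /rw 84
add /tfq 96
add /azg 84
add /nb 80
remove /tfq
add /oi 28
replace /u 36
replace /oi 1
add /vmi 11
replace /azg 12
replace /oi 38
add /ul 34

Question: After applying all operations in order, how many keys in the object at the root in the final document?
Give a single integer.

Answer: 12

Derivation:
After op 1 (add /w 37): {"d":31,"jrh":9,"vpc":38,"w":37,"yg":86}
After op 2 (add /si 25): {"d":31,"jrh":9,"si":25,"vpc":38,"w":37,"yg":86}
After op 3 (replace /w 70): {"d":31,"jrh":9,"si":25,"vpc":38,"w":70,"yg":86}
After op 4 (add /rw 71): {"d":31,"jrh":9,"rw":71,"si":25,"vpc":38,"w":70,"yg":86}
After op 5 (add /vmj 67): {"d":31,"jrh":9,"rw":71,"si":25,"vmj":67,"vpc":38,"w":70,"yg":86}
After op 6 (replace /w 74): {"d":31,"jrh":9,"rw":71,"si":25,"vmj":67,"vpc":38,"w":74,"yg":86}
After op 7 (replace /jrh 62): {"d":31,"jrh":62,"rw":71,"si":25,"vmj":67,"vpc":38,"w":74,"yg":86}
After op 8 (add /ane 17): {"ane":17,"d":31,"jrh":62,"rw":71,"si":25,"vmj":67,"vpc":38,"w":74,"yg":86}
After op 9 (replace /jrh 62): {"ane":17,"d":31,"jrh":62,"rw":71,"si":25,"vmj":67,"vpc":38,"w":74,"yg":86}
After op 10 (remove /ane): {"d":31,"jrh":62,"rw":71,"si":25,"vmj":67,"vpc":38,"w":74,"yg":86}
After op 11 (remove /vpc): {"d":31,"jrh":62,"rw":71,"si":25,"vmj":67,"w":74,"yg":86}
After op 12 (add /u 98): {"d":31,"jrh":62,"rw":71,"si":25,"u":98,"vmj":67,"w":74,"yg":86}
After op 13 (remove /vmj): {"d":31,"jrh":62,"rw":71,"si":25,"u":98,"w":74,"yg":86}
After op 14 (add /rw 84): {"d":31,"jrh":62,"rw":84,"si":25,"u":98,"w":74,"yg":86}
After op 15 (add /tfq 96): {"d":31,"jrh":62,"rw":84,"si":25,"tfq":96,"u":98,"w":74,"yg":86}
After op 16 (add /azg 84): {"azg":84,"d":31,"jrh":62,"rw":84,"si":25,"tfq":96,"u":98,"w":74,"yg":86}
After op 17 (add /nb 80): {"azg":84,"d":31,"jrh":62,"nb":80,"rw":84,"si":25,"tfq":96,"u":98,"w":74,"yg":86}
After op 18 (remove /tfq): {"azg":84,"d":31,"jrh":62,"nb":80,"rw":84,"si":25,"u":98,"w":74,"yg":86}
After op 19 (add /oi 28): {"azg":84,"d":31,"jrh":62,"nb":80,"oi":28,"rw":84,"si":25,"u":98,"w":74,"yg":86}
After op 20 (replace /u 36): {"azg":84,"d":31,"jrh":62,"nb":80,"oi":28,"rw":84,"si":25,"u":36,"w":74,"yg":86}
After op 21 (replace /oi 1): {"azg":84,"d":31,"jrh":62,"nb":80,"oi":1,"rw":84,"si":25,"u":36,"w":74,"yg":86}
After op 22 (add /vmi 11): {"azg":84,"d":31,"jrh":62,"nb":80,"oi":1,"rw":84,"si":25,"u":36,"vmi":11,"w":74,"yg":86}
After op 23 (replace /azg 12): {"azg":12,"d":31,"jrh":62,"nb":80,"oi":1,"rw":84,"si":25,"u":36,"vmi":11,"w":74,"yg":86}
After op 24 (replace /oi 38): {"azg":12,"d":31,"jrh":62,"nb":80,"oi":38,"rw":84,"si":25,"u":36,"vmi":11,"w":74,"yg":86}
After op 25 (add /ul 34): {"azg":12,"d":31,"jrh":62,"nb":80,"oi":38,"rw":84,"si":25,"u":36,"ul":34,"vmi":11,"w":74,"yg":86}
Size at the root: 12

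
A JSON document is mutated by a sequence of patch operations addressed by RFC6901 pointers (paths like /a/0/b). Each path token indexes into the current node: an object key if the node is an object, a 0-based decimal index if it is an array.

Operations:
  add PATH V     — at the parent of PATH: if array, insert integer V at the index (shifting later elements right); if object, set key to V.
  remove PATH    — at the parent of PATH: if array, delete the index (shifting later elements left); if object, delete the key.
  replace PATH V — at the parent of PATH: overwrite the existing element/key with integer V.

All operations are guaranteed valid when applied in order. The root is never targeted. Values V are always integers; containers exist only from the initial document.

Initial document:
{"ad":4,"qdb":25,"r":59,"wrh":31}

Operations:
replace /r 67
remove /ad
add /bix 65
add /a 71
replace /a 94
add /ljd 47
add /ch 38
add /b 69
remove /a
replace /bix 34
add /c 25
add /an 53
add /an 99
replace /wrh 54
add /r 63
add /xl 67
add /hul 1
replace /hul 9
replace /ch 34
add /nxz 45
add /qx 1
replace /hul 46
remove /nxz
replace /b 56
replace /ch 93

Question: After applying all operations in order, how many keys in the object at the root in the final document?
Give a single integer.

After op 1 (replace /r 67): {"ad":4,"qdb":25,"r":67,"wrh":31}
After op 2 (remove /ad): {"qdb":25,"r":67,"wrh":31}
After op 3 (add /bix 65): {"bix":65,"qdb":25,"r":67,"wrh":31}
After op 4 (add /a 71): {"a":71,"bix":65,"qdb":25,"r":67,"wrh":31}
After op 5 (replace /a 94): {"a":94,"bix":65,"qdb":25,"r":67,"wrh":31}
After op 6 (add /ljd 47): {"a":94,"bix":65,"ljd":47,"qdb":25,"r":67,"wrh":31}
After op 7 (add /ch 38): {"a":94,"bix":65,"ch":38,"ljd":47,"qdb":25,"r":67,"wrh":31}
After op 8 (add /b 69): {"a":94,"b":69,"bix":65,"ch":38,"ljd":47,"qdb":25,"r":67,"wrh":31}
After op 9 (remove /a): {"b":69,"bix":65,"ch":38,"ljd":47,"qdb":25,"r":67,"wrh":31}
After op 10 (replace /bix 34): {"b":69,"bix":34,"ch":38,"ljd":47,"qdb":25,"r":67,"wrh":31}
After op 11 (add /c 25): {"b":69,"bix":34,"c":25,"ch":38,"ljd":47,"qdb":25,"r":67,"wrh":31}
After op 12 (add /an 53): {"an":53,"b":69,"bix":34,"c":25,"ch":38,"ljd":47,"qdb":25,"r":67,"wrh":31}
After op 13 (add /an 99): {"an":99,"b":69,"bix":34,"c":25,"ch":38,"ljd":47,"qdb":25,"r":67,"wrh":31}
After op 14 (replace /wrh 54): {"an":99,"b":69,"bix":34,"c":25,"ch":38,"ljd":47,"qdb":25,"r":67,"wrh":54}
After op 15 (add /r 63): {"an":99,"b":69,"bix":34,"c":25,"ch":38,"ljd":47,"qdb":25,"r":63,"wrh":54}
After op 16 (add /xl 67): {"an":99,"b":69,"bix":34,"c":25,"ch":38,"ljd":47,"qdb":25,"r":63,"wrh":54,"xl":67}
After op 17 (add /hul 1): {"an":99,"b":69,"bix":34,"c":25,"ch":38,"hul":1,"ljd":47,"qdb":25,"r":63,"wrh":54,"xl":67}
After op 18 (replace /hul 9): {"an":99,"b":69,"bix":34,"c":25,"ch":38,"hul":9,"ljd":47,"qdb":25,"r":63,"wrh":54,"xl":67}
After op 19 (replace /ch 34): {"an":99,"b":69,"bix":34,"c":25,"ch":34,"hul":9,"ljd":47,"qdb":25,"r":63,"wrh":54,"xl":67}
After op 20 (add /nxz 45): {"an":99,"b":69,"bix":34,"c":25,"ch":34,"hul":9,"ljd":47,"nxz":45,"qdb":25,"r":63,"wrh":54,"xl":67}
After op 21 (add /qx 1): {"an":99,"b":69,"bix":34,"c":25,"ch":34,"hul":9,"ljd":47,"nxz":45,"qdb":25,"qx":1,"r":63,"wrh":54,"xl":67}
After op 22 (replace /hul 46): {"an":99,"b":69,"bix":34,"c":25,"ch":34,"hul":46,"ljd":47,"nxz":45,"qdb":25,"qx":1,"r":63,"wrh":54,"xl":67}
After op 23 (remove /nxz): {"an":99,"b":69,"bix":34,"c":25,"ch":34,"hul":46,"ljd":47,"qdb":25,"qx":1,"r":63,"wrh":54,"xl":67}
After op 24 (replace /b 56): {"an":99,"b":56,"bix":34,"c":25,"ch":34,"hul":46,"ljd":47,"qdb":25,"qx":1,"r":63,"wrh":54,"xl":67}
After op 25 (replace /ch 93): {"an":99,"b":56,"bix":34,"c":25,"ch":93,"hul":46,"ljd":47,"qdb":25,"qx":1,"r":63,"wrh":54,"xl":67}
Size at the root: 12

Answer: 12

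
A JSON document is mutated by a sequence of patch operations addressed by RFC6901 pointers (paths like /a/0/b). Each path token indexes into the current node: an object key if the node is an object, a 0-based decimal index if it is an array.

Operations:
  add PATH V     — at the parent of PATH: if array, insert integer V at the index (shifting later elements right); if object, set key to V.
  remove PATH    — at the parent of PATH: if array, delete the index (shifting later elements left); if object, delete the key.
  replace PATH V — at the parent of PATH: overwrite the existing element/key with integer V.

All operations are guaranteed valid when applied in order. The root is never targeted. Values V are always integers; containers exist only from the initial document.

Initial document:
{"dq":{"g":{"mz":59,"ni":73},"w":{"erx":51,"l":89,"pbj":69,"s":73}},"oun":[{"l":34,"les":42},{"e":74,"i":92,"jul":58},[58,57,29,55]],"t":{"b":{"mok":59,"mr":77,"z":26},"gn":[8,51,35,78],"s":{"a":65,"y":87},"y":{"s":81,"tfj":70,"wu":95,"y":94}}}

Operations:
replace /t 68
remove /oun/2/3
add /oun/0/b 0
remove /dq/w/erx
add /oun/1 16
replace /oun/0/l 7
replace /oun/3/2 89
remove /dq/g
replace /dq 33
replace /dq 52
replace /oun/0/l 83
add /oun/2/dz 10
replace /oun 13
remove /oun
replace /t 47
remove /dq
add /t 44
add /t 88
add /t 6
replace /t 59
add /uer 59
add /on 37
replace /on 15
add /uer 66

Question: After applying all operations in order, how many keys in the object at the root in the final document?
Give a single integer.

After op 1 (replace /t 68): {"dq":{"g":{"mz":59,"ni":73},"w":{"erx":51,"l":89,"pbj":69,"s":73}},"oun":[{"l":34,"les":42},{"e":74,"i":92,"jul":58},[58,57,29,55]],"t":68}
After op 2 (remove /oun/2/3): {"dq":{"g":{"mz":59,"ni":73},"w":{"erx":51,"l":89,"pbj":69,"s":73}},"oun":[{"l":34,"les":42},{"e":74,"i":92,"jul":58},[58,57,29]],"t":68}
After op 3 (add /oun/0/b 0): {"dq":{"g":{"mz":59,"ni":73},"w":{"erx":51,"l":89,"pbj":69,"s":73}},"oun":[{"b":0,"l":34,"les":42},{"e":74,"i":92,"jul":58},[58,57,29]],"t":68}
After op 4 (remove /dq/w/erx): {"dq":{"g":{"mz":59,"ni":73},"w":{"l":89,"pbj":69,"s":73}},"oun":[{"b":0,"l":34,"les":42},{"e":74,"i":92,"jul":58},[58,57,29]],"t":68}
After op 5 (add /oun/1 16): {"dq":{"g":{"mz":59,"ni":73},"w":{"l":89,"pbj":69,"s":73}},"oun":[{"b":0,"l":34,"les":42},16,{"e":74,"i":92,"jul":58},[58,57,29]],"t":68}
After op 6 (replace /oun/0/l 7): {"dq":{"g":{"mz":59,"ni":73},"w":{"l":89,"pbj":69,"s":73}},"oun":[{"b":0,"l":7,"les":42},16,{"e":74,"i":92,"jul":58},[58,57,29]],"t":68}
After op 7 (replace /oun/3/2 89): {"dq":{"g":{"mz":59,"ni":73},"w":{"l":89,"pbj":69,"s":73}},"oun":[{"b":0,"l":7,"les":42},16,{"e":74,"i":92,"jul":58},[58,57,89]],"t":68}
After op 8 (remove /dq/g): {"dq":{"w":{"l":89,"pbj":69,"s":73}},"oun":[{"b":0,"l":7,"les":42},16,{"e":74,"i":92,"jul":58},[58,57,89]],"t":68}
After op 9 (replace /dq 33): {"dq":33,"oun":[{"b":0,"l":7,"les":42},16,{"e":74,"i":92,"jul":58},[58,57,89]],"t":68}
After op 10 (replace /dq 52): {"dq":52,"oun":[{"b":0,"l":7,"les":42},16,{"e":74,"i":92,"jul":58},[58,57,89]],"t":68}
After op 11 (replace /oun/0/l 83): {"dq":52,"oun":[{"b":0,"l":83,"les":42},16,{"e":74,"i":92,"jul":58},[58,57,89]],"t":68}
After op 12 (add /oun/2/dz 10): {"dq":52,"oun":[{"b":0,"l":83,"les":42},16,{"dz":10,"e":74,"i":92,"jul":58},[58,57,89]],"t":68}
After op 13 (replace /oun 13): {"dq":52,"oun":13,"t":68}
After op 14 (remove /oun): {"dq":52,"t":68}
After op 15 (replace /t 47): {"dq":52,"t":47}
After op 16 (remove /dq): {"t":47}
After op 17 (add /t 44): {"t":44}
After op 18 (add /t 88): {"t":88}
After op 19 (add /t 6): {"t":6}
After op 20 (replace /t 59): {"t":59}
After op 21 (add /uer 59): {"t":59,"uer":59}
After op 22 (add /on 37): {"on":37,"t":59,"uer":59}
After op 23 (replace /on 15): {"on":15,"t":59,"uer":59}
After op 24 (add /uer 66): {"on":15,"t":59,"uer":66}
Size at the root: 3

Answer: 3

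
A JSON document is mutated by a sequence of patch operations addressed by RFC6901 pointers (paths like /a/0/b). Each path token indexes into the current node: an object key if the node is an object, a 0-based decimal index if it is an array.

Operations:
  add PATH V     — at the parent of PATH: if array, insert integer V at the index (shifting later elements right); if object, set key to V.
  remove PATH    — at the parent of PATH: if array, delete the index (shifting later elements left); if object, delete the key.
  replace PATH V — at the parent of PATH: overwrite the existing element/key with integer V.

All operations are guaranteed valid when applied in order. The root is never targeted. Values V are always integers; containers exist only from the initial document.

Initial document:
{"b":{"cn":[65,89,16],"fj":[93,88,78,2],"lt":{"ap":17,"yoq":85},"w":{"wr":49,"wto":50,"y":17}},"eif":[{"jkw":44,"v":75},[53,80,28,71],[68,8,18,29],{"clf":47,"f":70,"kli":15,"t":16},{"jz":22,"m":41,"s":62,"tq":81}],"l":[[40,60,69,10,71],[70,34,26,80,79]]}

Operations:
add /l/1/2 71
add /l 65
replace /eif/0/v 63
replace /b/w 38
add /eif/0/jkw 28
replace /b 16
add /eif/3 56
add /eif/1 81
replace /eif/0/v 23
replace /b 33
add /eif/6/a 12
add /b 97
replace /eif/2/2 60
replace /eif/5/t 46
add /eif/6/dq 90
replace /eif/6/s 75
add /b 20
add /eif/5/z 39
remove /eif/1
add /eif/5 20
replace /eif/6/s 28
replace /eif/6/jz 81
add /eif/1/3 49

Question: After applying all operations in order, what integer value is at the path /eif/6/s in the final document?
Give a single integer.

After op 1 (add /l/1/2 71): {"b":{"cn":[65,89,16],"fj":[93,88,78,2],"lt":{"ap":17,"yoq":85},"w":{"wr":49,"wto":50,"y":17}},"eif":[{"jkw":44,"v":75},[53,80,28,71],[68,8,18,29],{"clf":47,"f":70,"kli":15,"t":16},{"jz":22,"m":41,"s":62,"tq":81}],"l":[[40,60,69,10,71],[70,34,71,26,80,79]]}
After op 2 (add /l 65): {"b":{"cn":[65,89,16],"fj":[93,88,78,2],"lt":{"ap":17,"yoq":85},"w":{"wr":49,"wto":50,"y":17}},"eif":[{"jkw":44,"v":75},[53,80,28,71],[68,8,18,29],{"clf":47,"f":70,"kli":15,"t":16},{"jz":22,"m":41,"s":62,"tq":81}],"l":65}
After op 3 (replace /eif/0/v 63): {"b":{"cn":[65,89,16],"fj":[93,88,78,2],"lt":{"ap":17,"yoq":85},"w":{"wr":49,"wto":50,"y":17}},"eif":[{"jkw":44,"v":63},[53,80,28,71],[68,8,18,29],{"clf":47,"f":70,"kli":15,"t":16},{"jz":22,"m":41,"s":62,"tq":81}],"l":65}
After op 4 (replace /b/w 38): {"b":{"cn":[65,89,16],"fj":[93,88,78,2],"lt":{"ap":17,"yoq":85},"w":38},"eif":[{"jkw":44,"v":63},[53,80,28,71],[68,8,18,29],{"clf":47,"f":70,"kli":15,"t":16},{"jz":22,"m":41,"s":62,"tq":81}],"l":65}
After op 5 (add /eif/0/jkw 28): {"b":{"cn":[65,89,16],"fj":[93,88,78,2],"lt":{"ap":17,"yoq":85},"w":38},"eif":[{"jkw":28,"v":63},[53,80,28,71],[68,8,18,29],{"clf":47,"f":70,"kli":15,"t":16},{"jz":22,"m":41,"s":62,"tq":81}],"l":65}
After op 6 (replace /b 16): {"b":16,"eif":[{"jkw":28,"v":63},[53,80,28,71],[68,8,18,29],{"clf":47,"f":70,"kli":15,"t":16},{"jz":22,"m":41,"s":62,"tq":81}],"l":65}
After op 7 (add /eif/3 56): {"b":16,"eif":[{"jkw":28,"v":63},[53,80,28,71],[68,8,18,29],56,{"clf":47,"f":70,"kli":15,"t":16},{"jz":22,"m":41,"s":62,"tq":81}],"l":65}
After op 8 (add /eif/1 81): {"b":16,"eif":[{"jkw":28,"v":63},81,[53,80,28,71],[68,8,18,29],56,{"clf":47,"f":70,"kli":15,"t":16},{"jz":22,"m":41,"s":62,"tq":81}],"l":65}
After op 9 (replace /eif/0/v 23): {"b":16,"eif":[{"jkw":28,"v":23},81,[53,80,28,71],[68,8,18,29],56,{"clf":47,"f":70,"kli":15,"t":16},{"jz":22,"m":41,"s":62,"tq":81}],"l":65}
After op 10 (replace /b 33): {"b":33,"eif":[{"jkw":28,"v":23},81,[53,80,28,71],[68,8,18,29],56,{"clf":47,"f":70,"kli":15,"t":16},{"jz":22,"m":41,"s":62,"tq":81}],"l":65}
After op 11 (add /eif/6/a 12): {"b":33,"eif":[{"jkw":28,"v":23},81,[53,80,28,71],[68,8,18,29],56,{"clf":47,"f":70,"kli":15,"t":16},{"a":12,"jz":22,"m":41,"s":62,"tq":81}],"l":65}
After op 12 (add /b 97): {"b":97,"eif":[{"jkw":28,"v":23},81,[53,80,28,71],[68,8,18,29],56,{"clf":47,"f":70,"kli":15,"t":16},{"a":12,"jz":22,"m":41,"s":62,"tq":81}],"l":65}
After op 13 (replace /eif/2/2 60): {"b":97,"eif":[{"jkw":28,"v":23},81,[53,80,60,71],[68,8,18,29],56,{"clf":47,"f":70,"kli":15,"t":16},{"a":12,"jz":22,"m":41,"s":62,"tq":81}],"l":65}
After op 14 (replace /eif/5/t 46): {"b":97,"eif":[{"jkw":28,"v":23},81,[53,80,60,71],[68,8,18,29],56,{"clf":47,"f":70,"kli":15,"t":46},{"a":12,"jz":22,"m":41,"s":62,"tq":81}],"l":65}
After op 15 (add /eif/6/dq 90): {"b":97,"eif":[{"jkw":28,"v":23},81,[53,80,60,71],[68,8,18,29],56,{"clf":47,"f":70,"kli":15,"t":46},{"a":12,"dq":90,"jz":22,"m":41,"s":62,"tq":81}],"l":65}
After op 16 (replace /eif/6/s 75): {"b":97,"eif":[{"jkw":28,"v":23},81,[53,80,60,71],[68,8,18,29],56,{"clf":47,"f":70,"kli":15,"t":46},{"a":12,"dq":90,"jz":22,"m":41,"s":75,"tq":81}],"l":65}
After op 17 (add /b 20): {"b":20,"eif":[{"jkw":28,"v":23},81,[53,80,60,71],[68,8,18,29],56,{"clf":47,"f":70,"kli":15,"t":46},{"a":12,"dq":90,"jz":22,"m":41,"s":75,"tq":81}],"l":65}
After op 18 (add /eif/5/z 39): {"b":20,"eif":[{"jkw":28,"v":23},81,[53,80,60,71],[68,8,18,29],56,{"clf":47,"f":70,"kli":15,"t":46,"z":39},{"a":12,"dq":90,"jz":22,"m":41,"s":75,"tq":81}],"l":65}
After op 19 (remove /eif/1): {"b":20,"eif":[{"jkw":28,"v":23},[53,80,60,71],[68,8,18,29],56,{"clf":47,"f":70,"kli":15,"t":46,"z":39},{"a":12,"dq":90,"jz":22,"m":41,"s":75,"tq":81}],"l":65}
After op 20 (add /eif/5 20): {"b":20,"eif":[{"jkw":28,"v":23},[53,80,60,71],[68,8,18,29],56,{"clf":47,"f":70,"kli":15,"t":46,"z":39},20,{"a":12,"dq":90,"jz":22,"m":41,"s":75,"tq":81}],"l":65}
After op 21 (replace /eif/6/s 28): {"b":20,"eif":[{"jkw":28,"v":23},[53,80,60,71],[68,8,18,29],56,{"clf":47,"f":70,"kli":15,"t":46,"z":39},20,{"a":12,"dq":90,"jz":22,"m":41,"s":28,"tq":81}],"l":65}
After op 22 (replace /eif/6/jz 81): {"b":20,"eif":[{"jkw":28,"v":23},[53,80,60,71],[68,8,18,29],56,{"clf":47,"f":70,"kli":15,"t":46,"z":39},20,{"a":12,"dq":90,"jz":81,"m":41,"s":28,"tq":81}],"l":65}
After op 23 (add /eif/1/3 49): {"b":20,"eif":[{"jkw":28,"v":23},[53,80,60,49,71],[68,8,18,29],56,{"clf":47,"f":70,"kli":15,"t":46,"z":39},20,{"a":12,"dq":90,"jz":81,"m":41,"s":28,"tq":81}],"l":65}
Value at /eif/6/s: 28

Answer: 28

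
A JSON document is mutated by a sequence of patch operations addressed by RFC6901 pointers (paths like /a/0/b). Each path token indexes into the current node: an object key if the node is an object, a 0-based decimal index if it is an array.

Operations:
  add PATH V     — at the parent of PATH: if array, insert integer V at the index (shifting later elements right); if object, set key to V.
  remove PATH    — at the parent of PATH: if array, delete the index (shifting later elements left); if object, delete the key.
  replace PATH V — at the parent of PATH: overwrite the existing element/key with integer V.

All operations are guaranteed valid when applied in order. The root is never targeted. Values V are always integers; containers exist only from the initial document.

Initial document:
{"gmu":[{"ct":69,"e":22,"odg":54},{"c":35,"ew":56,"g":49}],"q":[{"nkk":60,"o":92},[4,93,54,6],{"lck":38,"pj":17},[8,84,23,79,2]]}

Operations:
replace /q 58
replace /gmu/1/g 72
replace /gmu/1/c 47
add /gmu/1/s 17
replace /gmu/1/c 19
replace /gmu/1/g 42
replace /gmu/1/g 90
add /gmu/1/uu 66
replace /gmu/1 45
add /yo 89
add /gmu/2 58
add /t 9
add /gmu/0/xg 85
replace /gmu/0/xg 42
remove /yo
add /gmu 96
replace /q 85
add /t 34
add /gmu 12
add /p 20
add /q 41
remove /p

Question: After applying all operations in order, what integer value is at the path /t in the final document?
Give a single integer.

Answer: 34

Derivation:
After op 1 (replace /q 58): {"gmu":[{"ct":69,"e":22,"odg":54},{"c":35,"ew":56,"g":49}],"q":58}
After op 2 (replace /gmu/1/g 72): {"gmu":[{"ct":69,"e":22,"odg":54},{"c":35,"ew":56,"g":72}],"q":58}
After op 3 (replace /gmu/1/c 47): {"gmu":[{"ct":69,"e":22,"odg":54},{"c":47,"ew":56,"g":72}],"q":58}
After op 4 (add /gmu/1/s 17): {"gmu":[{"ct":69,"e":22,"odg":54},{"c":47,"ew":56,"g":72,"s":17}],"q":58}
After op 5 (replace /gmu/1/c 19): {"gmu":[{"ct":69,"e":22,"odg":54},{"c":19,"ew":56,"g":72,"s":17}],"q":58}
After op 6 (replace /gmu/1/g 42): {"gmu":[{"ct":69,"e":22,"odg":54},{"c":19,"ew":56,"g":42,"s":17}],"q":58}
After op 7 (replace /gmu/1/g 90): {"gmu":[{"ct":69,"e":22,"odg":54},{"c":19,"ew":56,"g":90,"s":17}],"q":58}
After op 8 (add /gmu/1/uu 66): {"gmu":[{"ct":69,"e":22,"odg":54},{"c":19,"ew":56,"g":90,"s":17,"uu":66}],"q":58}
After op 9 (replace /gmu/1 45): {"gmu":[{"ct":69,"e":22,"odg":54},45],"q":58}
After op 10 (add /yo 89): {"gmu":[{"ct":69,"e":22,"odg":54},45],"q":58,"yo":89}
After op 11 (add /gmu/2 58): {"gmu":[{"ct":69,"e":22,"odg":54},45,58],"q":58,"yo":89}
After op 12 (add /t 9): {"gmu":[{"ct":69,"e":22,"odg":54},45,58],"q":58,"t":9,"yo":89}
After op 13 (add /gmu/0/xg 85): {"gmu":[{"ct":69,"e":22,"odg":54,"xg":85},45,58],"q":58,"t":9,"yo":89}
After op 14 (replace /gmu/0/xg 42): {"gmu":[{"ct":69,"e":22,"odg":54,"xg":42},45,58],"q":58,"t":9,"yo":89}
After op 15 (remove /yo): {"gmu":[{"ct":69,"e":22,"odg":54,"xg":42},45,58],"q":58,"t":9}
After op 16 (add /gmu 96): {"gmu":96,"q":58,"t":9}
After op 17 (replace /q 85): {"gmu":96,"q":85,"t":9}
After op 18 (add /t 34): {"gmu":96,"q":85,"t":34}
After op 19 (add /gmu 12): {"gmu":12,"q":85,"t":34}
After op 20 (add /p 20): {"gmu":12,"p":20,"q":85,"t":34}
After op 21 (add /q 41): {"gmu":12,"p":20,"q":41,"t":34}
After op 22 (remove /p): {"gmu":12,"q":41,"t":34}
Value at /t: 34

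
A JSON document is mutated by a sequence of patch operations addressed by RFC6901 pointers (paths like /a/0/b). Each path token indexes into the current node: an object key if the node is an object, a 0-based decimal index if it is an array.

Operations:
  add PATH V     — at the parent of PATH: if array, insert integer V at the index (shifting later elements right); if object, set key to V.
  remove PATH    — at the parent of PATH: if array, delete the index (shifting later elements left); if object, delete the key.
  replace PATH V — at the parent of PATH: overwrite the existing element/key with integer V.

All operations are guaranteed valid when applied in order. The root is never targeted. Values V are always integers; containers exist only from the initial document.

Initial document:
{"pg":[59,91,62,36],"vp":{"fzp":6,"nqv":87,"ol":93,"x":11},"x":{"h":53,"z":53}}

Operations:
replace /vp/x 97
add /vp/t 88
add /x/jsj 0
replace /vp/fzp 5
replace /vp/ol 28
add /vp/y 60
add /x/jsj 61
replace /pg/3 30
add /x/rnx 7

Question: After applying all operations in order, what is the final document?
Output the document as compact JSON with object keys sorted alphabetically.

Answer: {"pg":[59,91,62,30],"vp":{"fzp":5,"nqv":87,"ol":28,"t":88,"x":97,"y":60},"x":{"h":53,"jsj":61,"rnx":7,"z":53}}

Derivation:
After op 1 (replace /vp/x 97): {"pg":[59,91,62,36],"vp":{"fzp":6,"nqv":87,"ol":93,"x":97},"x":{"h":53,"z":53}}
After op 2 (add /vp/t 88): {"pg":[59,91,62,36],"vp":{"fzp":6,"nqv":87,"ol":93,"t":88,"x":97},"x":{"h":53,"z":53}}
After op 3 (add /x/jsj 0): {"pg":[59,91,62,36],"vp":{"fzp":6,"nqv":87,"ol":93,"t":88,"x":97},"x":{"h":53,"jsj":0,"z":53}}
After op 4 (replace /vp/fzp 5): {"pg":[59,91,62,36],"vp":{"fzp":5,"nqv":87,"ol":93,"t":88,"x":97},"x":{"h":53,"jsj":0,"z":53}}
After op 5 (replace /vp/ol 28): {"pg":[59,91,62,36],"vp":{"fzp":5,"nqv":87,"ol":28,"t":88,"x":97},"x":{"h":53,"jsj":0,"z":53}}
After op 6 (add /vp/y 60): {"pg":[59,91,62,36],"vp":{"fzp":5,"nqv":87,"ol":28,"t":88,"x":97,"y":60},"x":{"h":53,"jsj":0,"z":53}}
After op 7 (add /x/jsj 61): {"pg":[59,91,62,36],"vp":{"fzp":5,"nqv":87,"ol":28,"t":88,"x":97,"y":60},"x":{"h":53,"jsj":61,"z":53}}
After op 8 (replace /pg/3 30): {"pg":[59,91,62,30],"vp":{"fzp":5,"nqv":87,"ol":28,"t":88,"x":97,"y":60},"x":{"h":53,"jsj":61,"z":53}}
After op 9 (add /x/rnx 7): {"pg":[59,91,62,30],"vp":{"fzp":5,"nqv":87,"ol":28,"t":88,"x":97,"y":60},"x":{"h":53,"jsj":61,"rnx":7,"z":53}}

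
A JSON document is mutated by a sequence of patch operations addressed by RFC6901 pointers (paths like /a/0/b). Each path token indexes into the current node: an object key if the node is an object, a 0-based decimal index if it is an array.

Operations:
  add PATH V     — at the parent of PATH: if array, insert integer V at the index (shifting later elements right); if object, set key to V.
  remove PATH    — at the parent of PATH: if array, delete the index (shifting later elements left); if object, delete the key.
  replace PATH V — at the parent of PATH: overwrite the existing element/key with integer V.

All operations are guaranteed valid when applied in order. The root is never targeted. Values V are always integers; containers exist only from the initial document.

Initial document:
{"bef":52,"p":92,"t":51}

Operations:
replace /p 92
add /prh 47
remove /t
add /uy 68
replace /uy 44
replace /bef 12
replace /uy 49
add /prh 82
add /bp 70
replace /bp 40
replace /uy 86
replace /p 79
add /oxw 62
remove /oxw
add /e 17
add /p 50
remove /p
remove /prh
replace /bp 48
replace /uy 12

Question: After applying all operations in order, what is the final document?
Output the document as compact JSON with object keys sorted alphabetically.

Answer: {"bef":12,"bp":48,"e":17,"uy":12}

Derivation:
After op 1 (replace /p 92): {"bef":52,"p":92,"t":51}
After op 2 (add /prh 47): {"bef":52,"p":92,"prh":47,"t":51}
After op 3 (remove /t): {"bef":52,"p":92,"prh":47}
After op 4 (add /uy 68): {"bef":52,"p":92,"prh":47,"uy":68}
After op 5 (replace /uy 44): {"bef":52,"p":92,"prh":47,"uy":44}
After op 6 (replace /bef 12): {"bef":12,"p":92,"prh":47,"uy":44}
After op 7 (replace /uy 49): {"bef":12,"p":92,"prh":47,"uy":49}
After op 8 (add /prh 82): {"bef":12,"p":92,"prh":82,"uy":49}
After op 9 (add /bp 70): {"bef":12,"bp":70,"p":92,"prh":82,"uy":49}
After op 10 (replace /bp 40): {"bef":12,"bp":40,"p":92,"prh":82,"uy":49}
After op 11 (replace /uy 86): {"bef":12,"bp":40,"p":92,"prh":82,"uy":86}
After op 12 (replace /p 79): {"bef":12,"bp":40,"p":79,"prh":82,"uy":86}
After op 13 (add /oxw 62): {"bef":12,"bp":40,"oxw":62,"p":79,"prh":82,"uy":86}
After op 14 (remove /oxw): {"bef":12,"bp":40,"p":79,"prh":82,"uy":86}
After op 15 (add /e 17): {"bef":12,"bp":40,"e":17,"p":79,"prh":82,"uy":86}
After op 16 (add /p 50): {"bef":12,"bp":40,"e":17,"p":50,"prh":82,"uy":86}
After op 17 (remove /p): {"bef":12,"bp":40,"e":17,"prh":82,"uy":86}
After op 18 (remove /prh): {"bef":12,"bp":40,"e":17,"uy":86}
After op 19 (replace /bp 48): {"bef":12,"bp":48,"e":17,"uy":86}
After op 20 (replace /uy 12): {"bef":12,"bp":48,"e":17,"uy":12}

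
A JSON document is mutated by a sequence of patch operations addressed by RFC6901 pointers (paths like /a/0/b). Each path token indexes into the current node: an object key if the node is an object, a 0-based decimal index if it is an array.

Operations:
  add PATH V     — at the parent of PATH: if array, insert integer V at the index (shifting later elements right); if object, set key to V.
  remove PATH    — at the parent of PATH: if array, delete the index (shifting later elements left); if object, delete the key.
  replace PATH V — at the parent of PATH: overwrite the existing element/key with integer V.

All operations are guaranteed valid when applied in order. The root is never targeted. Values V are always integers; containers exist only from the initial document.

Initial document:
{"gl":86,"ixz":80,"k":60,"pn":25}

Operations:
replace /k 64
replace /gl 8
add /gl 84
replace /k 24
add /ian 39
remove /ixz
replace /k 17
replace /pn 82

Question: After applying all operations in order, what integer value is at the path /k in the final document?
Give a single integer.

After op 1 (replace /k 64): {"gl":86,"ixz":80,"k":64,"pn":25}
After op 2 (replace /gl 8): {"gl":8,"ixz":80,"k":64,"pn":25}
After op 3 (add /gl 84): {"gl":84,"ixz":80,"k":64,"pn":25}
After op 4 (replace /k 24): {"gl":84,"ixz":80,"k":24,"pn":25}
After op 5 (add /ian 39): {"gl":84,"ian":39,"ixz":80,"k":24,"pn":25}
After op 6 (remove /ixz): {"gl":84,"ian":39,"k":24,"pn":25}
After op 7 (replace /k 17): {"gl":84,"ian":39,"k":17,"pn":25}
After op 8 (replace /pn 82): {"gl":84,"ian":39,"k":17,"pn":82}
Value at /k: 17

Answer: 17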